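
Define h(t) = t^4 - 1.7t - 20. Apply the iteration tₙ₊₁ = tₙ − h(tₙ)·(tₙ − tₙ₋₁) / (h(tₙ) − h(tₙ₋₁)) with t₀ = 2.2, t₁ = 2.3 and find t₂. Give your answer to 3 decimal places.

h(2.2) = -0.31440, h(2.3) = 4.07410
t₂ = 2.30000 − 4.07410·(2.30000 − 2.20000) / (4.07410 − (-0.31440)) = 2.30000 − (0.40741)/(4.38850) = 2.20716

2.207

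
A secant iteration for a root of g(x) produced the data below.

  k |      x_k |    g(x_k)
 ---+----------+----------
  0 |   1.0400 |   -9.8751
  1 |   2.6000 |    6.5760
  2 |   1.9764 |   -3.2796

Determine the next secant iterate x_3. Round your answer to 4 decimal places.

2.1839

x_3 = 1.9764 − (-3.2796)·(1.9764 − 2.6000) / (-3.2796 − 6.5760)
   = 1.9764 − (2.045159)/(-9.855600) = 2.183912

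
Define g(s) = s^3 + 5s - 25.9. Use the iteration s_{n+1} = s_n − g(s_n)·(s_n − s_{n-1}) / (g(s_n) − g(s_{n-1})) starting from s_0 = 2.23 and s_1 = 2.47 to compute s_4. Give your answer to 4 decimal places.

g(2.23) = -3.660433, g(2.47) = 1.519223
s_2 = 2.470000 − 1.519223·(2.470000 − 2.230000) / (1.519223 − (-3.660433)) = 2.470000 − (0.364614)/(5.179656) = 2.399607
g(2.399607) = -0.084764
s_3 = 2.399607 − (-0.084764)·(2.399607 − 2.470000) / (-0.084764 − 1.519223) = 2.399607 − (0.005967)/(-1.603987) = 2.403327
g(2.403327) = -0.001804
s_4 = 2.403327 − (-0.001804)·(2.403327 − 2.399607) / (-0.001804 − (-0.084764)) = 2.403327 − (-0.000007)/(0.082960) = 2.403407

2.4034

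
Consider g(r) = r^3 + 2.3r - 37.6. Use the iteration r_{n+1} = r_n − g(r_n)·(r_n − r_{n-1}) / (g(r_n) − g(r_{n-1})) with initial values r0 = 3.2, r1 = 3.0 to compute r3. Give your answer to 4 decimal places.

g(3.2) = 2.528000, g(3.0) = -3.700000
r2 = 3.000000 − (-3.700000)·(3.000000 − 3.200000) / (-3.700000 − 2.528000) = 3.000000 − (0.740000)/(-6.228000) = 3.118818
g(3.118818) = -0.089888
r3 = 3.118818 − (-0.089888)·(3.118818 − 3.000000) / (-0.089888 − (-3.700000)) = 3.118818 − (-0.010680)/(3.610112) = 3.121777

3.1218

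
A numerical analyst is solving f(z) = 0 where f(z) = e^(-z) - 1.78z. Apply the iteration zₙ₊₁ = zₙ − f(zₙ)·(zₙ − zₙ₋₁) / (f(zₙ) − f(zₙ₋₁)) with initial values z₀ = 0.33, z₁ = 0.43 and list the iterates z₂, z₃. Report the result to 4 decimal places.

0.3834, 0.3830

f(0.33) = 0.131524, f(0.43) = -0.114891
z₂ = 0.430000 − (-0.114891)·(0.430000 − 0.330000) / (-0.114891 − 0.131524) = 0.430000 − (-0.011489)/(-0.246415) = 0.383375
f(0.383375) = -0.000850
z₃ = 0.383375 − (-0.000850)·(0.383375 − 0.430000) / (-0.000850 − (-0.114891)) = 0.383375 − (0.000040)/(0.114041) = 0.383027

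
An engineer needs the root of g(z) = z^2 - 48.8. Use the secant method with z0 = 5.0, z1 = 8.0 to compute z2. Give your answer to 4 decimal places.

g(5.0) = -23.800000, g(8.0) = 15.200000
z2 = 8.000000 − 15.200000·(8.000000 − 5.000000) / (15.200000 − (-23.800000)) = 8.000000 − (45.600000)/(39.000000) = 6.830769

6.8308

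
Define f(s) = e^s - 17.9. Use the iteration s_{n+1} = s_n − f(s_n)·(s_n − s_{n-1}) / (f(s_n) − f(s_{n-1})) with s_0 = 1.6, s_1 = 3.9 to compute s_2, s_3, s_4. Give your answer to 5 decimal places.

f(1.6) = -12.9469676, f(3.9) = 31.5024491
s_2 = 3.9000000 − 31.5024491·(3.9000000 − 1.6000000) / (31.5024491 − (-12.9469676)) = 3.9000000 − (72.4556329)/(44.4494167) = 2.2699306
f(2.2699306) = -8.2212707
s_3 = 2.2699306 − (-8.2212707)·(2.2699306 − 3.9000000) / (-8.2212707 − 31.5024491) = 2.2699306 − (13.4012416)/(-39.7237198) = 2.6072918
f(2.6072918) = -4.3377280
s_4 = 2.6072918 − (-4.3377280)·(2.6072918 − 2.2699306) / (-4.3377280 − (-8.2212707)) = 2.6072918 − (-1.4633811)/(3.8835427) = 2.9841078

2.26993, 2.60729, 2.98411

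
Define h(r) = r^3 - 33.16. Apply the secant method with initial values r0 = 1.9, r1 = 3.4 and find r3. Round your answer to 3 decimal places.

3.207

h(1.9) = -26.30100, h(3.4) = 6.14400
r2 = 3.40000 − 6.14400·(3.40000 − 1.90000) / (6.14400 − (-26.30100)) = 3.40000 − (9.21600)/(32.44500) = 3.11595
h(3.11595) = -2.90679
r3 = 3.11595 − (-2.90679)·(3.11595 − 3.40000) / (-2.90679 − 6.14400) = 3.11595 − (0.82567)/(-9.05079) = 3.20718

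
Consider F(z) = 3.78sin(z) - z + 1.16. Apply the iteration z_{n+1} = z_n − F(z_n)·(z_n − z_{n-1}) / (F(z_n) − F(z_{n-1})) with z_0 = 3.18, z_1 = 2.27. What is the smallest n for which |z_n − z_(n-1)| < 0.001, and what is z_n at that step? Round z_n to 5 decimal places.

F(3.18) = -2.1651441, F(2.27) = 1.7830417
z_2 = 2.2700000 − 1.7830417·(-0.9100000)/(3.9481858) = 2.6809655;  |Δ| = 0.4109655
F(2.6809655) = 0.1592824
z_3 = 2.6809655 − 0.1592824·(0.4109655)/(-1.6237593) = 2.7212791;  |Δ| = 0.0403136
F(2.7212791) = -0.0188622
z_4 = 2.7212791 − (-0.0188622)·(0.0403136)/(-0.1781447) = 2.7170106;  |Δ| = 0.0042685
F(2.7170106) = 0.0001226
z_5 = 2.7170106 − 0.0001226·(-0.0042685)/(0.0189848) = 2.7170381;  |Δ| = 0.0000276
|z_5 − z_4| = 0.0000276 < 0.001

n = 5, z_n = 2.71704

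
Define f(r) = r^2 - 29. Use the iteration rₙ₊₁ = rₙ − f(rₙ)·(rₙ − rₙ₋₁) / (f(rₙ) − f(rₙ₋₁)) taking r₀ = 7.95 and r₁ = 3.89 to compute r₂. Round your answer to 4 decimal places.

f(7.95) = 34.202500, f(3.89) = -13.867900
r₂ = 3.890000 − (-13.867900)·(3.890000 − 7.950000) / (-13.867900 − 34.202500) = 3.890000 − (56.303674)/(-48.070400) = 5.061275

5.0613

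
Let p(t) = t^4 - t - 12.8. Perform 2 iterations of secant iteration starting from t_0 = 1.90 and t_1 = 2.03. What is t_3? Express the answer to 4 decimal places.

1.9599

p(1.90) = -1.667900, p(2.03) = 2.151817
t_2 = 2.030000 − 2.151817·(2.030000 − 1.900000) / (2.151817 − (-1.667900)) = 2.030000 − (0.279736)/(3.819717) = 1.956765
p(1.956765) = -0.096060
t_3 = 1.956765 − (-0.096060)·(1.956765 − 2.030000) / (-0.096060 − 2.151817) = 1.956765 − (0.007035)/(-2.247877) = 1.959895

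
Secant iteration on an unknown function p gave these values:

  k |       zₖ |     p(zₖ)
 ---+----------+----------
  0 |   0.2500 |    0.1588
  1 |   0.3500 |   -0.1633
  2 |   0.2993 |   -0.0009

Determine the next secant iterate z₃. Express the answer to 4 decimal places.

z₃ = 0.2993 − (-0.0009)·(0.2993 − 0.3500) / (-0.0009 − (-0.1633))
   = 0.2993 − (0.000046)/(0.162400) = 0.299019

0.2990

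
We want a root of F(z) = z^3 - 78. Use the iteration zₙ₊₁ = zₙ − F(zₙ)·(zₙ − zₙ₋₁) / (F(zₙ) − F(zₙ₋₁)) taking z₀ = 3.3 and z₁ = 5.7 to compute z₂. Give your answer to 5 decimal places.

3.97636

F(3.3) = -42.0630000, F(5.7) = 107.1930000
z₂ = 5.7000000 − 107.1930000·(5.7000000 − 3.3000000) / (107.1930000 − (-42.0630000)) = 5.7000000 − (257.2632000)/(149.2560000) = 3.9763628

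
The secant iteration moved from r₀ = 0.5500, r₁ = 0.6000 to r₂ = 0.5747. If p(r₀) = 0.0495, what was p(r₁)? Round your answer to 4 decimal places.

The secant line through (0.5500, 0.0495) and (0.6000, p(r₁)) crosses zero at r₂ = 0.5747.
So (0.5500, 0.0495), (0.6000, p(r₁)), (0.5747, 0) are collinear:
p(r₁) = 0.0495 · (0.6000 − 0.5747) / (0.5500 − 0.5747) = 0.0495 · (0.025300)/(-0.024700) = -0.050702

-0.0507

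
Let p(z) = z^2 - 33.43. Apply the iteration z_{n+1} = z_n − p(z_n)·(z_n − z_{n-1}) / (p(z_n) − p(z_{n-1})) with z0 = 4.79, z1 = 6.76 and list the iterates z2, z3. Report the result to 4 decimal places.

5.6979, 5.7753

p(4.79) = -10.485900, p(6.76) = 12.267600
z2 = 6.760000 − 12.267600·(6.760000 − 4.790000) / (12.267600 − (-10.485900)) = 6.760000 − (24.167172)/(22.753500) = 5.697870
p(5.697870) = -0.964276
z3 = 5.697870 − (-0.964276)·(5.697870 − 6.760000) / (-0.964276 − 12.267600) = 5.697870 − (1.024186)/(-13.231876) = 5.775273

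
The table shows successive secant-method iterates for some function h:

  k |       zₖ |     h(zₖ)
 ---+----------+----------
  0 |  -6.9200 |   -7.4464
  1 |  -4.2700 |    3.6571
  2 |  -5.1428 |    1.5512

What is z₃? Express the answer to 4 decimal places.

z₃ = -5.1428 − 1.5512·(-5.1428 − (-4.2700)) / (1.5512 − 3.6571)
   = -5.1428 − (-1.353887)/(-2.105900) = -5.785702

-5.7857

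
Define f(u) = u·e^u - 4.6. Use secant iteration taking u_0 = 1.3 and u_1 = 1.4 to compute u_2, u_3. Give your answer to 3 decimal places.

f(1.3) = 0.17009, f(1.4) = 1.07728
u_2 = 1.40000 − 1.07728·(1.40000 − 1.30000) / (1.07728 − 0.17009) = 1.40000 − (0.10773)/(0.90719) = 1.28125
f(1.28125) = 0.01397
u_3 = 1.28125 − 0.01397·(1.28125 − 1.40000) / (0.01397 − 1.07728) = 1.28125 − (-0.00166)/(-1.06331) = 1.27969

1.281, 1.280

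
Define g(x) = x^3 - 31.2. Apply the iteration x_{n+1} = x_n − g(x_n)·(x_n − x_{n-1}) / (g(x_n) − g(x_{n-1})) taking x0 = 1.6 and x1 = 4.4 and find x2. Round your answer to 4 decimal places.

g(1.6) = -27.104000, g(4.4) = 53.984000
x2 = 4.400000 − 53.984000·(4.400000 − 1.600000) / (53.984000 − (-27.104000)) = 4.400000 − (151.155200)/(81.088000) = 2.535912

2.5359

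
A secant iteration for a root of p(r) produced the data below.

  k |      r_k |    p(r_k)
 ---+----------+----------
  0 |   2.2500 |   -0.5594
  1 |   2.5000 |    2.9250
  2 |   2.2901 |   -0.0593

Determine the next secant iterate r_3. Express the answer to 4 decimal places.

2.2943

r_3 = 2.2901 − (-0.0593)·(2.2901 − 2.5000) / (-0.0593 − 2.9250)
   = 2.2901 − (0.012447)/(-2.984300) = 2.294271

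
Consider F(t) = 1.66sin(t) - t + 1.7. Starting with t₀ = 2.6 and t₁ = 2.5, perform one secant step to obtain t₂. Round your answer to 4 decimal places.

F(2.6) = -0.044268, F(2.5) = 0.193464
t₂ = 2.500000 − 0.193464·(2.500000 − 2.600000) / (0.193464 − (-0.044268)) = 2.500000 − (-0.019346)/(0.237731) = 2.581379

2.5814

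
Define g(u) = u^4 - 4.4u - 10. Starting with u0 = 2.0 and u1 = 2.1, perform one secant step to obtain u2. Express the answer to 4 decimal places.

2.0931

g(2.0) = -2.800000, g(2.1) = 0.208100
u2 = 2.100000 − 0.208100·(2.100000 − 2.000000) / (0.208100 − (-2.800000)) = 2.100000 − (0.020810)/(3.008100) = 2.093082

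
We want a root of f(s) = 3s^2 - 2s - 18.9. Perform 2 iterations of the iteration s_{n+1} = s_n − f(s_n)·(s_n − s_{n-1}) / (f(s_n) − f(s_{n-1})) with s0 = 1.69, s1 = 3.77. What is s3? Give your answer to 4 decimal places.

2.8304

f(1.69) = -13.711700, f(3.77) = 16.198700
s2 = 3.770000 − 16.198700·(3.770000 − 1.690000) / (16.198700 − (-13.711700)) = 3.770000 − (33.693296)/(29.910400) = 2.643526
f(2.643526) = -3.222367
s3 = 2.643526 − (-3.222367)·(2.643526 − 3.770000) / (-3.222367 − 16.198700) = 2.643526 − (3.629913)/(-19.421067) = 2.830432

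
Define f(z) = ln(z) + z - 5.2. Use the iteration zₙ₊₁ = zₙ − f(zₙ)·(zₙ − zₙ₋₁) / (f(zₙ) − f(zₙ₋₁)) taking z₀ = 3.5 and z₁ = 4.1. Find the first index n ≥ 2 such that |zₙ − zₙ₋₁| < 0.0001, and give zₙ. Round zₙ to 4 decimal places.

f(3.5) = -0.447237, f(4.1) = 0.310987
z₂ = 4.100000 − 0.310987·(0.600000)/(0.758224) = 3.853909;  |Δ| = 0.246091
f(3.853909) = 0.002997
z₃ = 3.853909 − 0.002997·(-0.246091)/(-0.307990) = 3.851514;  |Δ| = 0.002395
f(3.851514) = -0.000019
z₄ = 3.851514 − (-0.000019)·(-0.002395)/(-0.003016) = 3.851530;  |Δ| = 0.000015
|z₄ − z₃| = 0.000015 < 0.0001

n = 4, zₙ = 3.8515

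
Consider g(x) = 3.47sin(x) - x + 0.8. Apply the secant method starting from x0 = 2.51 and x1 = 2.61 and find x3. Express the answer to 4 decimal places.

2.5972

g(2.51) = 0.338795, g(2.61) = -0.051033
x2 = 2.610000 − (-0.051033)·(2.610000 − 2.510000) / (-0.051033 − 0.338795) = 2.610000 − (-0.005103)/(-0.389829) = 2.596909
g(2.596909) = 0.001064
x3 = 2.596909 − 0.001064·(2.596909 − 2.610000) / (0.001064 − (-0.051033)) = 2.596909 − (-0.000014)/(0.052097) = 2.597176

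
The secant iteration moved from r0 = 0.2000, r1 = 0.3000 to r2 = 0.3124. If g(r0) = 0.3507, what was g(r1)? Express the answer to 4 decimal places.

0.0387

The secant line through (0.2000, 0.3507) and (0.3000, g(r1)) crosses zero at r2 = 0.3124.
So (0.2000, 0.3507), (0.3000, g(r1)), (0.3124, 0) are collinear:
g(r1) = 0.3507 · (0.3000 − 0.3124) / (0.2000 − 0.3124) = 0.3507 · (-0.012400)/(-0.112400) = 0.038689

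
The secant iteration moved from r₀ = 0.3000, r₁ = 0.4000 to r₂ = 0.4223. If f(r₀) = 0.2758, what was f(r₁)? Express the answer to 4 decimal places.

0.0503

The secant line through (0.3000, 0.2758) and (0.4000, f(r₁)) crosses zero at r₂ = 0.4223.
So (0.3000, 0.2758), (0.4000, f(r₁)), (0.4223, 0) are collinear:
f(r₁) = 0.2758 · (0.4000 − 0.4223) / (0.3000 − 0.4223) = 0.2758 · (-0.022300)/(-0.122300) = 0.050289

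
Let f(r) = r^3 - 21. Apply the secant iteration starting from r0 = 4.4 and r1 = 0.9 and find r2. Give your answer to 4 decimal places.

1.7401

f(4.4) = 64.184000, f(0.9) = -20.271000
r2 = 0.900000 − (-20.271000)·(0.900000 − 4.400000) / (-20.271000 − 64.184000) = 0.900000 − (70.948500)/(-84.455000) = 1.740075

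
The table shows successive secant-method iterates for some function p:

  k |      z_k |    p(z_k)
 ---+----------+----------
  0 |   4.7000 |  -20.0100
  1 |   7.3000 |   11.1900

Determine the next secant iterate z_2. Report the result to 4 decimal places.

6.3675

z_2 = 7.3000 − 11.1900·(7.3000 − 4.7000) / (11.1900 − (-20.0100))
   = 7.3000 − (29.094000)/(31.200000) = 6.367500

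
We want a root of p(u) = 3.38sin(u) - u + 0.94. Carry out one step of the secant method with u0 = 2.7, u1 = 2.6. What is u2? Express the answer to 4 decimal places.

2.6207

p(2.7) = -0.315456, p(2.6) = 0.082395
u2 = 2.600000 − 0.082395·(2.600000 − 2.700000) / (0.082395 − (-0.315456)) = 2.600000 − (-0.008239)/(0.397851) = 2.620710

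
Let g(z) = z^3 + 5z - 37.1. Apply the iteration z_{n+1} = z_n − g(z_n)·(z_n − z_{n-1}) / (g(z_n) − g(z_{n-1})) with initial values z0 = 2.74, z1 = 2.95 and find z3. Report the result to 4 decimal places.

2.8397

g(2.74) = -2.829176, g(2.95) = 3.322375
z2 = 2.950000 − 3.322375·(2.950000 − 2.740000) / (3.322375 − (-2.829176)) = 2.950000 − (0.697699)/(6.151551) = 2.836582
g(2.836582) = -0.093401
z3 = 2.836582 − (-0.093401)·(2.836582 − 2.950000) / (-0.093401 − 3.322375) = 2.836582 − (0.010593)/(-3.415776) = 2.839683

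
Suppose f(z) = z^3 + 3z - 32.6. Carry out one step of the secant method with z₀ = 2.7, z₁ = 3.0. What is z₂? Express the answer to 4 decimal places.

f(2.7) = -4.817000, f(3.0) = 3.400000
z₂ = 3.000000 − 3.400000·(3.000000 − 2.700000) / (3.400000 − (-4.817000)) = 3.000000 − (1.020000)/(8.217000) = 2.875867

2.8759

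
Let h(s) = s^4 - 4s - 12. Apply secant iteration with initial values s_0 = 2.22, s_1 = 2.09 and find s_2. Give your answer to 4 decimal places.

h(2.22) = 3.409127, h(2.09) = -1.279702
s_2 = 2.090000 − (-1.279702)·(2.090000 − 2.220000) / (-1.279702 − 3.409127) = 2.090000 − (0.166361)/(-4.688829) = 2.125480

2.1255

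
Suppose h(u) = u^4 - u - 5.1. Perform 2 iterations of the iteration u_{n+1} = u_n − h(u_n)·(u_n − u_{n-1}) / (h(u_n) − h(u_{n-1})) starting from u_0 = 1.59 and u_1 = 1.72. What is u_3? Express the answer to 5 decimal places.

h(1.59) = -0.2987104, h(1.72) = 1.9321306
u_2 = 1.7200000 − 1.9321306·(1.7200000 − 1.5900000) / (1.9321306 − (-0.2987104)) = 1.7200000 − (0.2511770)/(2.2308409) = 1.6074070
h(1.6074070) = -0.0316047
u_3 = 1.6074070 − (-0.0316047)·(1.6074070 − 1.7200000) / (-0.0316047 − 1.9321306) = 1.6074070 − (0.0035585)/(-1.9637352) = 1.6092191

1.60922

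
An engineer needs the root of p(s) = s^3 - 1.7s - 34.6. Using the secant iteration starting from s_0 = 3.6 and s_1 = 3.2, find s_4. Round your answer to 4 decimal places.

p(3.6) = 5.936000, p(3.2) = -7.272000
s_2 = 3.200000 − (-7.272000)·(3.200000 − 3.600000) / (-7.272000 − 5.936000) = 3.200000 − (2.908800)/(-13.208000) = 3.420230
p(3.420230) = -0.404626
s_3 = 3.420230 − (-0.404626)·(3.420230 − 3.200000) / (-0.404626 − (-7.272000)) = 3.420230 − (-0.089111)/(6.867374) = 3.433206
p(3.433206) = 0.030423
s_4 = 3.433206 − 0.030423·(3.433206 − 3.420230) / (0.030423 − (-0.404626)) = 3.433206 − (0.000395)/(0.435049) = 3.432299

3.4323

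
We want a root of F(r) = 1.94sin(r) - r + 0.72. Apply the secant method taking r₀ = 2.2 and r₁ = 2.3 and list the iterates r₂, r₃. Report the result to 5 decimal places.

F(2.2) = 0.0884830, F(2.3) = -0.1333319
r₂ = 2.3000000 − (-0.1333319)·(2.3000000 − 2.2000000) / (-0.1333319 − 0.0884830) = 2.3000000 − (-0.0133332)/(-0.2218149) = 2.2398905
F(2.2398905) = 0.0018142
r₃ = 2.2398905 − 0.0018142·(2.2398905 − 2.3000000) / (0.0018142 − (-0.1333319)) = 2.2398905 − (-0.0001091)/(0.1351461) = 2.2406974

2.23989, 2.24070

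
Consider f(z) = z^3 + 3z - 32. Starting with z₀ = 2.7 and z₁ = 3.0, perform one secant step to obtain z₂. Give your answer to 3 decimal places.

f(2.7) = -4.21700, f(3.0) = 4.00000
z₂ = 3.00000 − 4.00000·(3.00000 − 2.70000) / (4.00000 − (-4.21700)) = 3.00000 − (1.20000)/(8.21700) = 2.85396

2.854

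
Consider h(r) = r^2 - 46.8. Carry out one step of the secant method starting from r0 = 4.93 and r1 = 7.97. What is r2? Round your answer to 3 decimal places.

6.674

h(4.93) = -22.49510, h(7.97) = 16.72090
r2 = 7.97000 − 16.72090·(7.97000 − 4.93000) / (16.72090 − (-22.49510)) = 7.97000 − (50.83154)/(39.21600) = 6.67381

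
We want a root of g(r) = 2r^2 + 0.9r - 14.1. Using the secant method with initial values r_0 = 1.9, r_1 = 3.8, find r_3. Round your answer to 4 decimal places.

g(1.9) = -5.170000, g(3.8) = 18.200000
r_2 = 3.800000 − 18.200000·(3.800000 − 1.900000) / (18.200000 − (-5.170000)) = 3.800000 − (34.580000)/(23.370000) = 2.320325
g(2.320325) = -1.243889
r_3 = 2.320325 − (-1.243889)·(2.320325 − 3.800000) / (-1.243889 − 18.200000) = 2.320325 − (1.840552)/(-19.443889) = 2.414985

2.4150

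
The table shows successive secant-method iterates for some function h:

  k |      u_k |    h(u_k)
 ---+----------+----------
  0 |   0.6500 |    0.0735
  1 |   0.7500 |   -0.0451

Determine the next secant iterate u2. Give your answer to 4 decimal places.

u2 = 0.7500 − (-0.0451)·(0.7500 − 0.6500) / (-0.0451 − 0.0735)
   = 0.7500 − (-0.004510)/(-0.118600) = 0.711973

0.7120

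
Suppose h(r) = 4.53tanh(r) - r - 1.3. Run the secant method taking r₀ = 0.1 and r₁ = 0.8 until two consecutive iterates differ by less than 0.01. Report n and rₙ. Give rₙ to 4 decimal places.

n = 5, rₙ = 0.3927

h(0.1) = -0.948504, h(0.8) = 0.908087
r₂ = 0.800000 − 0.908087·(0.700000)/(1.856591) = 0.457619;  |Δ| = 0.342381
h(0.457619) = 0.181864
r₃ = 0.457619 − 0.181864·(-0.342381)/(-0.726223) = 0.371879;  |Δ| = 0.085740
h(0.371879) = -0.060856
r₄ = 0.371879 − (-0.060856)·(-0.085740)/(-0.242720) = 0.393376;  |Δ| = 0.021497
h(0.393376) = 0.002055
r₅ = 0.393376 − 0.002055·(0.021497)/(0.062911) = 0.392674;  |Δ| = 0.000702
|r₅ − r₄| = 0.000702 < 0.01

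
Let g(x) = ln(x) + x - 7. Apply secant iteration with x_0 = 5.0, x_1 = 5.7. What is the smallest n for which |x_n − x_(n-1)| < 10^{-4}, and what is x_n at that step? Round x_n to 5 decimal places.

n = 4, x_n = 5.32718

g(5.0) = -0.3905621, g(5.7) = 0.4404662
x_2 = 5.7000000 − 0.4404662·(0.7000000)/(0.8310283) = 5.3289821;  |Δ| = 0.3710179
g(5.3289821) = 0.0021424
x_3 = 5.3289821 − 0.0021424·(-0.3710179)/(-0.4383238) = 5.3271687;  |Δ| = 0.0018134
g(5.3271687) = -0.0000114
x_4 = 5.3271687 − (-0.0000114)·(-0.0018134)/(-0.0021538) = 5.3271783;  |Δ| = 0.0000096
|x_4 − x_3| = 0.0000096 < 10^{-4}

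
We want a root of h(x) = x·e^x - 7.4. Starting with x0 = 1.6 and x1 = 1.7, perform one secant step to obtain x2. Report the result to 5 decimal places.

h(1.6) = 0.5248519, h(1.7) = 1.9057106
x2 = 1.7000000 − 1.9057106·(1.7000000 − 1.6000000) / (1.9057106 − 0.5248519) = 1.7000000 − (0.1905711)/(1.3808587) = 1.5619909

1.56199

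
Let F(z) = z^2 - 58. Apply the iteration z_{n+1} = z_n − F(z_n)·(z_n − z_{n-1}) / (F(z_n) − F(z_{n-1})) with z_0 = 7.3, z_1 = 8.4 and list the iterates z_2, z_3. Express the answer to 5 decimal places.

F(7.3) = -4.7100000, F(8.4) = 12.5600000
z_2 = 8.4000000 − 12.5600000·(8.4000000 − 7.3000000) / (12.5600000 − (-4.7100000)) = 8.4000000 − (13.8160000)/(17.2700000) = 7.6000000
F(7.6000000) = -0.2400000
z_3 = 7.6000000 − (-0.2400000)·(7.6000000 − 8.4000000) / (-0.2400000 − 12.5600000) = 7.6000000 − (0.1920000)/(-12.8000000) = 7.6150000

7.60000, 7.61500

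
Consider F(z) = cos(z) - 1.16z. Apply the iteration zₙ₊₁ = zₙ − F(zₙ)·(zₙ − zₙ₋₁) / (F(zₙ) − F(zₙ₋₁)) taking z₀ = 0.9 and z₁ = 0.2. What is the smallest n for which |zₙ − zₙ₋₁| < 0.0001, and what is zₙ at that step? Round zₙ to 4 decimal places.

n = 5, zₙ = 0.6737

F(0.9) = -0.422390, F(0.2) = 0.748067
z₂ = 0.200000 − 0.748067·(-0.700000)/(1.170457) = 0.647387;  |Δ| = 0.447387
F(0.647387) = 0.046694
z₃ = 0.647387 − 0.046694·(0.447387)/(-0.701372) = 0.677172;  |Δ| = 0.029785
F(0.677172) = -0.006171
z₄ = 0.677172 − (-0.006171)·(0.029785)/(-0.052865) = 0.673695;  |Δ| = 0.003477
F(0.673695) = 0.000036
z₅ = 0.673695 − 0.000036·(-0.003477)/(0.006207) = 0.673715;  |Δ| = 0.000020
|z₅ − z₄| = 0.000020 < 0.0001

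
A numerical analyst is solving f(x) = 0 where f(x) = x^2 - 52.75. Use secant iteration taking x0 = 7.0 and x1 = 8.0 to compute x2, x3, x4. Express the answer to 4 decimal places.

f(7.0) = -3.750000, f(8.0) = 11.250000
x2 = 8.000000 − 11.250000·(8.000000 − 7.000000) / (11.250000 − (-3.750000)) = 8.000000 − (11.250000)/(15.000000) = 7.250000
f(7.250000) = -0.187500
x3 = 7.250000 − (-0.187500)·(7.250000 − 8.000000) / (-0.187500 − 11.250000) = 7.250000 − (0.140625)/(-11.437500) = 7.262295
f(7.262295) = -0.009070
x4 = 7.262295 − (-0.009070)·(7.262295 − 7.250000) / (-0.009070 − (-0.187500)) = 7.262295 − (-0.000112)/(0.178430) = 7.262920

7.2500, 7.2623, 7.2629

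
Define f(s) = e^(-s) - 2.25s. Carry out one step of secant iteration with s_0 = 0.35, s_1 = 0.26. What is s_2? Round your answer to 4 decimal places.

f(0.35) = -0.082812, f(0.26) = 0.186052
s_2 = 0.260000 − 0.186052·(0.260000 − 0.350000) / (0.186052 − (-0.082812)) = 0.260000 − (-0.016745)/(0.268863) = 0.322279

0.3223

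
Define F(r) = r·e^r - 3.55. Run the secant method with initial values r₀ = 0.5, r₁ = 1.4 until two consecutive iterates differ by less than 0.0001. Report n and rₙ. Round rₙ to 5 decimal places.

F(0.5) = -2.7256394, F(1.4) = 2.1272800
r₂ = 1.4000000 − 2.1272800·(0.9000000)/(4.8529193) = 1.0054845;  |Δ| = 0.3945155
F(1.0054845) = -0.8017785
r₃ = 1.0054845 − (-0.8017785)·(-0.3945155)/(-2.9290584) = 1.1134762;  |Δ| = 0.1079917
F(1.1134762) = -0.1595487
r₄ = 1.1134762 − (-0.1595487)·(0.1079917)/(0.6422298) = 1.1403045;  |Δ| = 0.0268283
F(1.1403045) = 0.0165540
r₅ = 1.1403045 − 0.0165540·(0.0268283)/(0.1761027) = 1.1377826;  |Δ| = 0.0025219
F(1.1377826) = -0.0002972
r₆ = 1.1377826 − (-0.0002972)·(-0.0025219)/(-0.0168511) = 1.1378271;  |Δ| = 0.0000445
|r₆ − r₅| = 0.0000445 < 0.0001

n = 6, rₙ = 1.13783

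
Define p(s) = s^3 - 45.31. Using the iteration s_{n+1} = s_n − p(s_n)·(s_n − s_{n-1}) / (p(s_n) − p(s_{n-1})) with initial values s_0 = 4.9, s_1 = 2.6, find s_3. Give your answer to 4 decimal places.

3.6809

p(4.9) = 72.339000, p(2.6) = -27.734000
s_2 = 2.600000 − (-27.734000)·(2.600000 − 4.900000) / (-27.734000 − 72.339000) = 2.600000 − (63.788200)/(-100.073000) = 3.237417
p(3.237417) = -11.379067
s_3 = 3.237417 − (-11.379067)·(3.237417 − 2.600000) / (-11.379067 − (-27.734000)) = 3.237417 − (-7.253207)/(16.354933) = 3.680904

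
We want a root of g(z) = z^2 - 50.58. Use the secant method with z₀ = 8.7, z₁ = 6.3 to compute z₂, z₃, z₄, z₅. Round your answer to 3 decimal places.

7.026, 7.117, 7.112, 7.112

g(8.7) = 25.11000, g(6.3) = -10.89000
z₂ = 6.30000 − (-10.89000)·(6.30000 − 8.70000) / (-10.89000 − 25.11000) = 6.30000 − (26.13600)/(-36.00000) = 7.02600
g(7.02600) = -1.21532
z₃ = 7.02600 − (-1.21532)·(7.02600 − 6.30000) / (-1.21532 − (-10.89000)) = 7.02600 − (-0.88233)/(9.67468) = 7.11720
g(7.11720) = 0.07453
z₄ = 7.11720 − 0.07453·(7.11720 − 7.02600) / (0.07453 − (-1.21532)) = 7.11720 − (0.00680)/(1.28985) = 7.11193
g(7.11193) = -0.00045
z₅ = 7.11193 − (-0.00045)·(7.11193 − 7.11720) / (-0.00045 − 0.07453) = 7.11193 − (0.00000)/(-0.07498) = 7.11196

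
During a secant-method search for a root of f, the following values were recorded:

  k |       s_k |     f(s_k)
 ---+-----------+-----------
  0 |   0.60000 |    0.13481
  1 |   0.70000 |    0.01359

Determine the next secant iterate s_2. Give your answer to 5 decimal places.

0.71121

s_2 = 0.70000 − 0.01359·(0.70000 − 0.60000) / (0.01359 − 0.13481)
   = 0.70000 − (0.0013590)/(-0.1212200) = 0.7112110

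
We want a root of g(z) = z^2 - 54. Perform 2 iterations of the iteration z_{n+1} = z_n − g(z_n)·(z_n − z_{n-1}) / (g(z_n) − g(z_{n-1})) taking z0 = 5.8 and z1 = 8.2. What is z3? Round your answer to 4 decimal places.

g(5.8) = -20.360000, g(8.2) = 13.240000
z2 = 8.200000 − 13.240000·(8.200000 − 5.800000) / (13.240000 − (-20.360000)) = 8.200000 − (31.776000)/(33.600000) = 7.254286
g(7.254286) = -1.375339
z3 = 7.254286 − (-1.375339)·(7.254286 − 8.200000) / (-1.375339 − 13.240000) = 7.254286 − (1.300678)/(-14.615339) = 7.343280

7.3433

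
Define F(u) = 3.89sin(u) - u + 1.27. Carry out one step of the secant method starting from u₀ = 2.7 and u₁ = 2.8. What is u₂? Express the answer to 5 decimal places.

2.75061

F(2.7) = 0.2325077, F(2.8) = -0.2268961
u₂ = 2.8000000 − (-0.2268961)·(2.8000000 − 2.7000000) / (-0.2268961 − 0.2325077) = 2.8000000 − (-0.0226896)/(-0.4594038) = 2.7506108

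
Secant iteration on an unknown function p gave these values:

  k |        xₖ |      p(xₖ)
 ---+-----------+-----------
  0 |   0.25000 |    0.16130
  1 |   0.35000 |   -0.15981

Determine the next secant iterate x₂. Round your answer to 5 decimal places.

x₂ = 0.35000 − (-0.15981)·(0.35000 − 0.25000) / (-0.15981 − 0.16130)
   = 0.35000 − (-0.0159810)/(-0.3211100) = 0.3002320

0.30023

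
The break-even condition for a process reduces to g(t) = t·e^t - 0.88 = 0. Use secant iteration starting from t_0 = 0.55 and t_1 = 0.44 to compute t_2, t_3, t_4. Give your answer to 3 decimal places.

0.520, 0.522, 0.522

g(0.55) = 0.07329, g(0.44) = -0.19681
t_2 = 0.44000 − (-0.19681)·(0.44000 − 0.55000) / (-0.19681 − 0.07329) = 0.44000 − (0.02165)/(-0.27010) = 0.52015
g(0.52015) = -0.00496
t_3 = 0.52015 − (-0.00496)·(0.52015 − 0.44000) / (-0.00496 − (-0.19681)) = 0.52015 − (-0.00040)/(0.19185) = 0.52222
g(0.52222) = 0.00035
t_4 = 0.52222 − 0.00035·(0.52222 − 0.52015) / (0.00035 − (-0.00496)) = 0.52222 − (0.00000)/(0.00530) = 0.52209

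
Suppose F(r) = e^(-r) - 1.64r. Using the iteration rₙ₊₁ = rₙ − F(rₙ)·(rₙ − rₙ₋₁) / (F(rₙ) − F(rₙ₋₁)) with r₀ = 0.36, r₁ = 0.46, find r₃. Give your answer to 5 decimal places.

F(0.36) = 0.1072763, F(0.46) = -0.1231164
r₂ = 0.4600000 − (-0.1231164)·(0.4600000 − 0.3600000) / (-0.1231164 − 0.1072763) = 0.4600000 − (-0.0123116)/(-0.2303927) = 0.4065624
F(0.4065624) = -0.0008268
r₃ = 0.4065624 − (-0.0008268)·(0.4065624 − 0.4600000) / (-0.0008268 − (-0.1231164)) = 0.4065624 − (0.0000442)/(0.1222896) = 0.4062011

0.40620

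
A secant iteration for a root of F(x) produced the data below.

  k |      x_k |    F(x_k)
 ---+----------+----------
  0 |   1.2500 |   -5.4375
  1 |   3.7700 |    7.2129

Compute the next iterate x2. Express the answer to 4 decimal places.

x2 = 3.7700 − 7.2129·(3.7700 − 1.2500) / (7.2129 − (-5.4375))
   = 3.7700 − (18.176508)/(12.650400) = 2.333167

2.3332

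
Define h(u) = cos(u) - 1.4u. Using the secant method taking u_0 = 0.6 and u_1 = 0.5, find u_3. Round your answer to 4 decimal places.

0.5925

h(0.6) = -0.014664, h(0.5) = 0.177583
u_2 = 0.500000 − 0.177583·(0.500000 − 0.600000) / (0.177583 − (-0.014664)) = 0.500000 − (-0.017758)/(0.192247) = 0.592372
h(0.592372) = 0.000298
u_3 = 0.592372 − 0.000298·(0.592372 − 0.500000) / (0.000298 − 0.177583) = 0.592372 − (0.000027)/(-0.177285) = 0.592527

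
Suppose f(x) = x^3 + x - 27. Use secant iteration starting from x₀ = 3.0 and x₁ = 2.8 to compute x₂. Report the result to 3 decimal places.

f(3.0) = 3.00000, f(2.8) = -2.24800
x₂ = 2.80000 − (-2.24800)·(2.80000 − 3.00000) / (-2.24800 − 3.00000) = 2.80000 − (0.44960)/(-5.24800) = 2.88567

2.886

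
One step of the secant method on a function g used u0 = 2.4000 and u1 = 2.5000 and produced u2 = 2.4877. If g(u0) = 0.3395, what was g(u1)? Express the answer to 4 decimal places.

The secant line through (2.4000, 0.3395) and (2.5000, g(u1)) crosses zero at u2 = 2.4877.
So (2.4000, 0.3395), (2.5000, g(u1)), (2.4877, 0) are collinear:
g(u1) = 0.3395 · (2.5000 − 2.4877) / (2.4000 − 2.4877) = 0.3395 · (0.012300)/(-0.087700) = -0.047615

-0.0476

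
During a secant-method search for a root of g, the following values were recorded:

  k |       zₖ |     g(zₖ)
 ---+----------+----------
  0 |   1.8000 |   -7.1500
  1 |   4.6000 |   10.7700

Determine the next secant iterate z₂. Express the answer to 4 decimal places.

2.9172

z₂ = 4.6000 − 10.7700·(4.6000 − 1.8000) / (10.7700 − (-7.1500))
   = 4.6000 − (30.156000)/(17.920000) = 2.917187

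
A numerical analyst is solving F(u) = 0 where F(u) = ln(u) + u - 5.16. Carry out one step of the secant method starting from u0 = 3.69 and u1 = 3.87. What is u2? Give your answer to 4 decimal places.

3.8200

F(3.69) = -0.164374, F(3.87) = 0.063255
u2 = 3.870000 − 0.063255·(3.870000 − 3.690000) / (0.063255 − (-0.164374)) = 3.870000 − (0.011386)/(0.227628) = 3.819981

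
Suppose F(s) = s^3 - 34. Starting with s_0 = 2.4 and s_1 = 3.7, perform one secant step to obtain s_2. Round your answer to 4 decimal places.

F(2.4) = -20.176000, F(3.7) = 16.653000
s_2 = 3.700000 − 16.653000·(3.700000 − 2.400000) / (16.653000 − (-20.176000)) = 3.700000 − (21.648900)/(36.829000) = 3.112178

3.1122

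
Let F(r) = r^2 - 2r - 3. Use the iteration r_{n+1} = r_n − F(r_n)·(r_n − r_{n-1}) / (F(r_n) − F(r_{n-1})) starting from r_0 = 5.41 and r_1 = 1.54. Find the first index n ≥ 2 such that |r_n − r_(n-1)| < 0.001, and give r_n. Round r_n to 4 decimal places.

F(5.41) = 15.448100, F(1.54) = -3.708400
r_2 = 1.540000 − (-3.708400)·(-3.870000)/(-19.156500) = 2.289172;  |Δ| = 0.749172
F(2.289172) = -2.338036
r_3 = 2.289172 − (-2.338036)·(0.749172)/(1.370364) = 3.567366;  |Δ| = 1.278194
F(3.567366) = 2.591367
r_4 = 3.567366 − 2.591367·(1.278194)/(4.929403) = 2.895424;  |Δ| = 0.671941
F(2.895424) = -0.407366
r_5 = 2.895424 − (-0.407366)·(-0.671941)/(-2.998733) = 2.986705;  |Δ| = 0.091281
F(2.986705) = -0.053003
r_6 = 2.986705 − (-0.053003)·(0.091281)/(0.354363) = 3.000358;  |Δ| = 0.013653
F(3.000358) = 0.001433
r_7 = 3.000358 − 0.001433·(0.013653)/(0.054436) = 2.999999;  |Δ| = 0.000359
|r_7 − r_6| = 0.000359 < 0.001

n = 7, r_n = 3.0000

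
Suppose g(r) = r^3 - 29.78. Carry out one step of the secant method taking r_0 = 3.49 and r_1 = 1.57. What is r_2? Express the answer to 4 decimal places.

2.8575

g(3.49) = 12.728549, g(1.57) = -25.910107
r_2 = 1.570000 − (-25.910107)·(1.570000 − 3.490000) / (-25.910107 − 12.728549) = 1.570000 − (49.747405)/(-38.638656) = 2.857504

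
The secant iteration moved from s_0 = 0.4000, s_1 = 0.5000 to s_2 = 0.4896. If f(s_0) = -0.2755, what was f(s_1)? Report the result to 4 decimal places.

0.0320

The secant line through (0.4000, -0.2755) and (0.5000, f(s_1)) crosses zero at s_2 = 0.4896.
So (0.4000, -0.2755), (0.5000, f(s_1)), (0.4896, 0) are collinear:
f(s_1) = -0.2755 · (0.5000 − 0.4896) / (0.4000 − 0.4896) = -0.2755 · (0.010400)/(-0.089600) = 0.031978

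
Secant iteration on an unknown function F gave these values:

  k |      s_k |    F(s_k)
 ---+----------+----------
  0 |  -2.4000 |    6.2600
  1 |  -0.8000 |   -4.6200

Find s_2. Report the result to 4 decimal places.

s_2 = -0.8000 − (-4.6200)·(-0.8000 − (-2.4000)) / (-4.6200 − 6.2600)
   = -0.8000 − (-7.392000)/(-10.880000) = -1.479412

-1.4794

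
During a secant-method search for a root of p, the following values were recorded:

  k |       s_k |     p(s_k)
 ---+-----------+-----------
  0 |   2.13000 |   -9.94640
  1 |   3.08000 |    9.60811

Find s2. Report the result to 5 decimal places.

s2 = 3.08000 − 9.60811·(3.08000 − 2.13000) / (9.60811 − (-9.94640))
   = 3.08000 − (9.1277045)/(19.5545100) = 2.6132174

2.61322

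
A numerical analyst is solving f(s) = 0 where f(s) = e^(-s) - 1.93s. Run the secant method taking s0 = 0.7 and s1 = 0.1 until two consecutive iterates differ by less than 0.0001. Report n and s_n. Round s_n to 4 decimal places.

n = 5, s_n = 0.3611

f(0.7) = -0.854415, f(0.1) = 0.711837
s2 = 0.100000 − 0.711837·(-0.600000)/(1.566252) = 0.372691;  |Δ| = 0.272691
f(0.372691) = -0.030415
s3 = 0.372691 − (-0.030415)·(0.272691)/(-0.742252) = 0.361517;  |Δ| = 0.011174
f(0.361517) = -0.001109
s4 = 0.361517 − (-0.001109)·(-0.011174)/(0.029306) = 0.361094;  |Δ| = 0.000423
f(0.361094) = 0.000002
s5 = 0.361094 − 0.000002·(-0.000423)/(0.001110) = 0.361095;  |Δ| = 0.000001
|s5 − s4| = 0.000001 < 0.0001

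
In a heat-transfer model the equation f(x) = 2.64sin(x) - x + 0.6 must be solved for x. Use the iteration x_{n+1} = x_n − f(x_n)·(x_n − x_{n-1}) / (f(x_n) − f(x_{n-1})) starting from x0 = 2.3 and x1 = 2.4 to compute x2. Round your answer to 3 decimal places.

f(2.3) = 0.26866, f(2.4) = -0.01678
x2 = 2.40000 − (-0.01678)·(2.40000 − 2.30000) / (-0.01678 − 0.26866) = 2.40000 − (-0.00168)/(-0.28544) = 2.39412

2.394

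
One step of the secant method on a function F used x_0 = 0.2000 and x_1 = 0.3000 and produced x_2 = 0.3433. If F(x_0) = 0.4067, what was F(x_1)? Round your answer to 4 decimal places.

0.1229

The secant line through (0.2000, 0.4067) and (0.3000, F(x_1)) crosses zero at x_2 = 0.3433.
So (0.2000, 0.4067), (0.3000, F(x_1)), (0.3433, 0) are collinear:
F(x_1) = 0.4067 · (0.3000 − 0.3433) / (0.2000 − 0.3433) = 0.4067 · (-0.043300)/(-0.143300) = 0.122890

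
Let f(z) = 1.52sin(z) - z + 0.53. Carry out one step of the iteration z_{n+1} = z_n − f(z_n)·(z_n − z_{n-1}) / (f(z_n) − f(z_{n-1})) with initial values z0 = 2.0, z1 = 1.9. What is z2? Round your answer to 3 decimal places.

f(2.0) = -0.08787, f(1.9) = 0.06838
z2 = 1.90000 − 0.06838·(1.90000 − 2.00000) / (0.06838 − (-0.08787)) = 1.90000 − (-0.00684)/(0.15624) = 1.94376

1.944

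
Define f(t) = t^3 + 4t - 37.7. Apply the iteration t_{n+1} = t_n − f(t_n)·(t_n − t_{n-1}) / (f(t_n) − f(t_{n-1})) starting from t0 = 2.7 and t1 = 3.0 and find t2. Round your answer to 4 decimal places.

2.9542

f(2.7) = -7.217000, f(3.0) = 1.300000
t2 = 3.000000 − 1.300000·(3.000000 − 2.700000) / (1.300000 − (-7.217000)) = 3.000000 − (0.390000)/(8.517000) = 2.954209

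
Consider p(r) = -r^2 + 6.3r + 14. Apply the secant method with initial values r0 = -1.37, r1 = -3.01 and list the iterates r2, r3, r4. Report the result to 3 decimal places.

p(-1.37) = 3.49210, p(-3.01) = -14.02310
r2 = -3.01000 − (-14.02310)·(-3.01000 − (-1.37000)) / (-14.02310 − 3.49210) = -3.01000 − (22.99788)/(-17.51520) = -1.69698
p(-1.69698) = 0.42933
r3 = -1.69698 − 0.42933·(-1.69698 − (-3.01000)) / (0.42933 − (-14.02310)) = -1.69698 − (0.56372)/(14.45243) = -1.73598
p(-1.73598) = 0.04969
r4 = -1.73598 − 0.04969·(-1.73598 − (-1.69698)) / (0.04969 − 0.42933) = -1.73598 − (-0.00194)/(-0.37963) = -1.74109

-1.697, -1.736, -1.741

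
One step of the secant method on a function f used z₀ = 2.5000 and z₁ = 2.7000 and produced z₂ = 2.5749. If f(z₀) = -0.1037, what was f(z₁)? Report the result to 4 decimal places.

0.1732

The secant line through (2.5000, -0.1037) and (2.7000, f(z₁)) crosses zero at z₂ = 2.5749.
So (2.5000, -0.1037), (2.7000, f(z₁)), (2.5749, 0) are collinear:
f(z₁) = -0.1037 · (2.7000 − 2.5749) / (2.5000 − 2.5749) = -0.1037 · (0.125100)/(-0.074900) = 0.173203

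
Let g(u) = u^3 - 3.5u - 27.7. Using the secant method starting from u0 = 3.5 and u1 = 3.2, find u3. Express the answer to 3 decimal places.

g(3.5) = 2.92500, g(3.2) = -6.13200
u2 = 3.20000 − (-6.13200)·(3.20000 − 3.50000) / (-6.13200 − 2.92500) = 3.20000 − (1.83960)/(-9.05700) = 3.40311
g(3.40311) = -0.19882
u3 = 3.40311 − (-0.19882)·(3.40311 − 3.20000) / (-0.19882 − (-6.13200)) = 3.40311 − (-0.04038)/(5.93318) = 3.40992

3.410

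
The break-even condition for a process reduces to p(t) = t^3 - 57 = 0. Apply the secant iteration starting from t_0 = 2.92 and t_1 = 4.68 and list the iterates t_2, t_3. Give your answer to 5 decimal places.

3.64805, 3.80968

p(2.92) = -32.1029120, p(4.68) = 45.5032320
t_2 = 4.6800000 − 45.5032320·(4.6800000 − 2.9200000) / (45.5032320 − (-32.1029120)) = 4.6800000 − (80.0856883)/(77.6061440) = 3.6480496
p(3.6480496) = -8.4507844
t_3 = 3.6480496 − (-8.4507844)·(3.6480496 − 4.6800000) / (-8.4507844 − 45.5032320) = 3.6480496 − (8.7207900)/(-53.9540164) = 3.8096834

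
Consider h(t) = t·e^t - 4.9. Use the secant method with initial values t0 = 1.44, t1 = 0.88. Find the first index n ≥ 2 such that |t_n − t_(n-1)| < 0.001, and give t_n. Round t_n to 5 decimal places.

h(1.44) = 1.1778020, h(0.88) = -2.7784083
t2 = 0.8800000 − (-2.7784083)·(-0.5600000)/(-3.9562102) = 1.2732826;  |Δ| = 0.3932826
h(1.2732826) = -0.3511208
t3 = 1.2732826 − (-0.3511208)·(0.3932826)/(2.4272875) = 1.3301731;  |Δ| = 0.0568905
h(1.3301731) = 0.1303131
t4 = 1.3301731 − 0.1303131·(0.0568905)/(0.4814339) = 1.3147742;  |Δ| = 0.0153990
h(1.3147742) = -0.0038995
t5 = 1.3147742 − (-0.0038995)·(-0.0153990)/(-0.1342126) = 1.3152216;  |Δ| = 0.0004474
|t5 − t4| = 0.0004474 < 0.001

n = 5, t_n = 1.31522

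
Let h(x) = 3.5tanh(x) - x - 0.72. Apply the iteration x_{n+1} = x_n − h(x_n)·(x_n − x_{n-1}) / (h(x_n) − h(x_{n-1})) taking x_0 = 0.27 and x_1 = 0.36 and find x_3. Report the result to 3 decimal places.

0.300

h(0.27) = -0.06731, h(0.36) = 0.12825
x_2 = 0.36000 − 0.12825·(0.36000 − 0.27000) / (0.12825 − (-0.06731)) = 0.36000 − (0.01154)/(0.19556) = 0.30098
h(0.30098) = 0.00175
x_3 = 0.30098 − 0.00175·(0.30098 − 0.36000) / (0.00175 − 0.12825) = 0.30098 − (-0.00010)/(-0.12650) = 0.30016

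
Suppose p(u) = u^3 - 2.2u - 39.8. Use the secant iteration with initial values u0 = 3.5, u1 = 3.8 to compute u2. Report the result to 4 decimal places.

3.6224

p(3.5) = -4.625000, p(3.8) = 6.712000
u2 = 3.800000 − 6.712000·(3.800000 − 3.500000) / (6.712000 − (-4.625000)) = 3.800000 − (2.013600)/(11.337000) = 3.622387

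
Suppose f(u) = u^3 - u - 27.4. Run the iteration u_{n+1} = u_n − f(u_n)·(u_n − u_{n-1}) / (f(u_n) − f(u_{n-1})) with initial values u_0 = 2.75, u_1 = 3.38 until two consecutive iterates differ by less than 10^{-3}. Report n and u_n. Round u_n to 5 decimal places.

f(2.75) = -9.3531250, f(3.38) = 7.8344720
u_2 = 3.3800000 − 7.8344720·(0.6300000)/(17.1875970) = 3.0928326;  |Δ| = 0.2871674
f(3.0928326) = -0.9079911
u_3 = 3.0928326 − (-0.9079911)·(-0.2871674)/(-8.7424631) = 3.1226578;  |Δ| = 0.0298252
f(3.1226578) = -0.0736480
u_4 = 3.1226578 − (-0.0736480)·(0.0298252)/(0.8343430) = 3.1252905;  |Δ| = 0.0026327
f(3.1252905) = 0.0007982
u_5 = 3.1252905 − 0.0007982·(0.0026327)/(0.0744462) = 3.1252622;  |Δ| = 0.0000282
|u_5 − u_4| = 0.0000282 < 10^{-3}

n = 5, u_n = 3.12526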